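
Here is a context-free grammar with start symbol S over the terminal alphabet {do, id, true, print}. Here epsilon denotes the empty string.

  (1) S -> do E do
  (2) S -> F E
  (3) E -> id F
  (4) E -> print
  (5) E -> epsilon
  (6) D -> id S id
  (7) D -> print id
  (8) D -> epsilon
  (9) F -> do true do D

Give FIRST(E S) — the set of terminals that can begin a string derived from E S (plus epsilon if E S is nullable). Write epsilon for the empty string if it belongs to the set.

{do, id, print}

FIRST(E): from E->id F we get {id}; from E->print we get {print}; from E->epsilon we get {epsilon}. So FIRST(E) = {epsilon, id, print}.
FIRST(D): from D->id S id we get {id}; from D->print id we get {print}; from D->epsilon we get {epsilon}. So FIRST(D) = {epsilon, id, print}.
FIRST(F): from F->do true do D we get {do}. So FIRST(F) = {do}.
FIRST(S): from S->do E do we get {do}; from S->F E we get {do}. So FIRST(S) = {do}.
FIRST(E S): take FIRST of each symbol in turn, carrying on past any symbol whose FIRST contains epsilon; result {do, id, print}.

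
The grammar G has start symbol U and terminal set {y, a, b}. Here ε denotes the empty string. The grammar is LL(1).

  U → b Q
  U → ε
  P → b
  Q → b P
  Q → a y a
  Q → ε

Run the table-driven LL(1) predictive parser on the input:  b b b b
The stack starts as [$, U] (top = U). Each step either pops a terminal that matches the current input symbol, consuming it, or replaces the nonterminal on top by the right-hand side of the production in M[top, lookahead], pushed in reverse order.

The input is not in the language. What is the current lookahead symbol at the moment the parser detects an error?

b

     Stack  Input      Action
  1  $ U    b b b b $  expand U → b Q
  2  $ Q b  b b b b $  match b
  3  $ Q    b b b $    expand Q → b P
  4  $ P b  b b b $    match b
  5  $ P    b b $      expand P → b
  6  $ b    b b $      match b
  7  $      b $        error: stack empty but input remains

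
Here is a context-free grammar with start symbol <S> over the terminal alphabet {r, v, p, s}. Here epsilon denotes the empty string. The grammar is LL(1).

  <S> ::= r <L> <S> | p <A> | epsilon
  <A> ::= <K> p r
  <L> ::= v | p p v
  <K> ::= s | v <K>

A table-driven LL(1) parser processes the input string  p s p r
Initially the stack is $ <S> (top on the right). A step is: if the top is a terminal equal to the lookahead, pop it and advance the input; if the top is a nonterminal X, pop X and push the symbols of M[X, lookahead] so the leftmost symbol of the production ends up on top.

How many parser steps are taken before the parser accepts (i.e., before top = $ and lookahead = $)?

7

step 1: stack=$ <S>  input=p s p r $  — expand <S> ::= p <A>
step 2: stack=$ <A> p  input=p s p r $  — match p
step 3: stack=$ <A>  input=s p r $  — expand <A> ::= <K> p r
step 4: stack=$ r p <K>  input=s p r $  — expand <K> ::= s
step 5: stack=$ r p s  input=s p r $  — match s
step 6: stack=$ r p  input=p r $  — match p
step 7: stack=$ r  input=r $  — match r
Accept reached after 7 steps.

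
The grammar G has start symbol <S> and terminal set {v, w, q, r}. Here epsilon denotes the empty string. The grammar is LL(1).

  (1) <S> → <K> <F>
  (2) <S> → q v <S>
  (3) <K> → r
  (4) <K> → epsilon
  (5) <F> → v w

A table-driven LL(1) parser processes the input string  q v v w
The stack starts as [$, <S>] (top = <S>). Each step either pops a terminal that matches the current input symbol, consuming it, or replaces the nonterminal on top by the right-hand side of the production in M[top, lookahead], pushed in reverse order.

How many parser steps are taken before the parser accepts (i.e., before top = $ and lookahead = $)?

8

     Stack      Input      Action
  1  $ <S>      q v v w $  expand <S> → q v <S>
  2  $ <S> v q  q v v w $  match q
  3  $ <S> v    v v w $    match v
  4  $ <S>      v w $      expand <S> → <K> <F>
  5  $ <F> <K>  v w $      expand <K> → epsilon
  6  $ <F>      v w $      expand <F> → v w
  7  $ w v      v w $      match v
  8  $ w        w $        match w
Accept reached after 8 steps.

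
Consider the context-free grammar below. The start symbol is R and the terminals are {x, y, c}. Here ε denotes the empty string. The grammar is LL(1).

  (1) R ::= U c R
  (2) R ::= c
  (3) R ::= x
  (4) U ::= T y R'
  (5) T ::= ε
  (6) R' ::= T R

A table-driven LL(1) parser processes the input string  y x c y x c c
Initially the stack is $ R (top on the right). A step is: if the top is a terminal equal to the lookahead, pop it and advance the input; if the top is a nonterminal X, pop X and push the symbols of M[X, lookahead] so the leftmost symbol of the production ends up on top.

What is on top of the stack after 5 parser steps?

step 1: stack=$ R  input=y x c y x c c $  — expand R ::= U c R
step 2: stack=$ R c U  input=y x c y x c c $  — expand U ::= T y R'
step 3: stack=$ R c R' y T  input=y x c y x c c $  — expand T ::= ε
step 4: stack=$ R c R' y  input=y x c y x c c $  — match y
step 5: stack=$ R c R'  input=x c y x c c $  — expand R' ::= T R
Stack after step 5: $ R c R T (top = T).

T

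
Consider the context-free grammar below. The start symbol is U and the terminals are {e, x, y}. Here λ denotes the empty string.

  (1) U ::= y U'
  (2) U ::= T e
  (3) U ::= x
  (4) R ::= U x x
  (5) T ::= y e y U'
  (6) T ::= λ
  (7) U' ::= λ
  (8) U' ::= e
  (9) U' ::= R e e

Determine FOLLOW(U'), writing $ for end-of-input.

FIRST(T): from T::=y e y U' we get {y}; from T::=λ we get {λ}. So FIRST(T) = {λ, y}.
FIRST(U): from U::=y U' we get {y}; from U::=T e we get {e, y}; from U::=x we get {x}. So FIRST(U) = {e, x, y}.
FIRST(R): from R::=U x x we get {e, x, y}. So FIRST(R) = {e, x, y}.
FIRST(U'): from U'::=λ we get {λ}; from U'::=e we get {e}; from U'::=R e e we get {e, x, y}. So FIRST(U') = {λ, e, x, y}.
FOLLOW(U) includes $ since U is the start symbol.
FOLLOW(U): in R::=U x x, U is followed by x x with FIRST {x}. Thus FOLLOW(U) = {$, x}.
FOLLOW(R): in U'::=R e e, R is followed by e e with FIRST {e}. Thus FOLLOW(R) = {e}.
FOLLOW(T): in U::=T e, T is followed by e with FIRST {e}. Thus FOLLOW(T) = {e}.
FOLLOW(U'): in U::=y U', the suffix after U' is empty, so FOLLOW(U') ⊇ FOLLOW(U) = {$, x}; in T::=y e y U', the suffix after U' is empty, so FOLLOW(U') ⊇ FOLLOW(T) = {e}. Thus FOLLOW(U') = {$, e, x}.

{$, e, x}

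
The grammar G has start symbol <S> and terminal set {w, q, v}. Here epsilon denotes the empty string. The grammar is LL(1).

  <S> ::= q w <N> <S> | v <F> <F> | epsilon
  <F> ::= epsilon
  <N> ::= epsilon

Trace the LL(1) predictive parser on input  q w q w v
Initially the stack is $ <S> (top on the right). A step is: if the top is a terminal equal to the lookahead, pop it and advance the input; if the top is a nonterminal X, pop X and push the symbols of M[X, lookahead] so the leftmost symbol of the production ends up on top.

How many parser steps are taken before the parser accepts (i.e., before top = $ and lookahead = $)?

      Stack          Input        Action
   1  $ <S>          q w q w v $  expand <S> ::= q w <N> <S>
   2  $ <S> <N> w q  q w q w v $  match q
   3  $ <S> <N> w    w q w v $    match w
   4  $ <S> <N>      q w v $      expand <N> ::= epsilon
   5  $ <S>          q w v $      expand <S> ::= q w <N> <S>
   6  $ <S> <N> w q  q w v $      match q
   7  $ <S> <N> w    w v $        match w
   8  $ <S> <N>      v $          expand <N> ::= epsilon
   9  $ <S>          v $          expand <S> ::= v <F> <F>
  10  $ <F> <F> v    v $          match v
  11  $ <F> <F>      $            expand <F> ::= epsilon
  12  $ <F>          $            expand <F> ::= epsilon
Accept reached after 12 steps.

12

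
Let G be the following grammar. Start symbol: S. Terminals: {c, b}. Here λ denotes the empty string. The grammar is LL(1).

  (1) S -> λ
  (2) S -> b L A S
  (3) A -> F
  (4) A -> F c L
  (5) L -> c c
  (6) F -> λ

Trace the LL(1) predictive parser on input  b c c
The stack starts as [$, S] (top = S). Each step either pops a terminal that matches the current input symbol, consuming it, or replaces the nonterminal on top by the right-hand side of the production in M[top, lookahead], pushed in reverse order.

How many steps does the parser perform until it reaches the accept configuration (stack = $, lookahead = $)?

8

     Stack      Input    Action
  1  $ S        b c c $  expand S -> b L A S
  2  $ S A L b  b c c $  match b
  3  $ S A L    c c $    expand L -> c c
  4  $ S A c c  c c $    match c
  5  $ S A c    c $      match c
  6  $ S A      $        expand A -> F
  7  $ S F      $        expand F -> λ
  8  $ S        $        expand S -> λ
Accept reached after 8 steps.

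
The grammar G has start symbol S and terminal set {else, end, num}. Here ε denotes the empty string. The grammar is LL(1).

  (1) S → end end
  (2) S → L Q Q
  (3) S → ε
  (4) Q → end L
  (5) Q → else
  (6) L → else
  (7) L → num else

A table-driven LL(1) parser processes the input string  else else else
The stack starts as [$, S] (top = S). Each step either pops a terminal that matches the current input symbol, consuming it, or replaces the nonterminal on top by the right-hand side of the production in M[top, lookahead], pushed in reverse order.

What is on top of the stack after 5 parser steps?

Q

     Stack       Input             Action
  1  $ S         else else else $  expand S → L Q Q
  2  $ Q Q L     else else else $  expand L → else
  3  $ Q Q else  else else else $  match else
  4  $ Q Q       else else $       expand Q → else
  5  $ Q else    else else $       match else
Stack after step 5: $ Q (top = Q).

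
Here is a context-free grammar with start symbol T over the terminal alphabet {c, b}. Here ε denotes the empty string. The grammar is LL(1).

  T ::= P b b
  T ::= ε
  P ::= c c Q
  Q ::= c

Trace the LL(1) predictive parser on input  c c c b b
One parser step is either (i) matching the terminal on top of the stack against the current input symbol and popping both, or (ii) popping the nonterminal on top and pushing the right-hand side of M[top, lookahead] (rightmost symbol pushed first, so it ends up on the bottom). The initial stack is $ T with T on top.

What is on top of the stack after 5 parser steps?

     Stack        Input        Action
  1  $ T          c c c b b $  expand T ::= P b b
  2  $ b b P      c c c b b $  expand P ::= c c Q
  3  $ b b Q c c  c c c b b $  match c
  4  $ b b Q c    c c b b $    match c
  5  $ b b Q      c b b $      expand Q ::= c
Stack after step 5: $ b b c (top = c).

c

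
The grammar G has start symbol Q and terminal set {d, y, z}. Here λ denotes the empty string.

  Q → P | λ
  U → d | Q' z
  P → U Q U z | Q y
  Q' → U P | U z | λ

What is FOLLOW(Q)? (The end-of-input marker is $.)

FIRST(Q): from Q→P we get {d, y, z}; from Q→λ we get {λ}. So FIRST(Q) = {λ, d, y, z}.
FIRST(U): from U→d we get {d}; from U→Q' z we get {d, z}. So FIRST(U) = {d, z}.
FIRST(P): from P→U Q U z we get {d, z}; from P→Q y we get {d, y, z}. So FIRST(P) = {d, y, z}.
FIRST(Q'): from Q'→U P we get {d, z}; from Q'→U z we get {d, z}; from Q'→λ we get {λ}. So FIRST(Q') = {λ, d, z}.
FOLLOW(Q) includes $ since Q is the start symbol.
FOLLOW(Q): in P→U Q U z, Q is followed by U z with FIRST {d, z}; in P→Q y, Q is followed by y with FIRST {y}. Thus FOLLOW(Q) = {$, d, y, z}.
FOLLOW(U): in P→U Q U z (occurrence 1), U is followed by Q U z with FIRST {d, y, z}; in P→U Q U z (occurrence 2), U is followed by z with FIRST {z}; in Q'→U P, U is followed by P with FIRST {d, y, z}; in Q'→U z, U is followed by z with FIRST {z}. Thus FOLLOW(U) = {d, y, z}.
FOLLOW(Q'): in U→Q' z, Q' is followed by z with FIRST {z}. Thus FOLLOW(Q') = {z}.
FOLLOW(P): in Q→P, the suffix after P is empty, so FOLLOW(P) ⊇ FOLLOW(Q) = {$, d, y, z}; in Q'→U P, the suffix after P is empty, so FOLLOW(P) ⊇ FOLLOW(Q') = {z}. Thus FOLLOW(P) = {$, d, y, z}.

{$, d, y, z}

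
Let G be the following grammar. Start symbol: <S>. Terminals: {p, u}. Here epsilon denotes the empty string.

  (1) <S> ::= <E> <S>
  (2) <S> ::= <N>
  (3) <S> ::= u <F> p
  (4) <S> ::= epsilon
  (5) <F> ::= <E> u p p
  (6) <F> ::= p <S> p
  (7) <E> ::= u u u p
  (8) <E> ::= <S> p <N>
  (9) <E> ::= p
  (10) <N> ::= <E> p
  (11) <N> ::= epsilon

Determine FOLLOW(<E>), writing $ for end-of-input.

{$, p, u}

FIRST(<S>): from <S>::=<E> <S> we get {p, u}; from <S>::=<N> we get {epsilon, p, u}; from <S>::=u <F> p we get {u}; from <S>::=epsilon we get {epsilon}. So FIRST(<S>) = {epsilon, p, u}.
FIRST(<E>): from <E>::=u u u p we get {u}; from <E>::=<S> p <N> we get {p, u}; from <E>::=p we get {p}. So FIRST(<E>) = {p, u}.
FIRST(<F>): from <F>::=<E> u p p we get {p, u}; from <F>::=p <S> p we get {p}. So FIRST(<F>) = {p, u}.
FIRST(<N>): from <N>::=<E> p we get {p, u}; from <N>::=epsilon we get {epsilon}. So FIRST(<N>) = {epsilon, p, u}.
FOLLOW(<S>) includes $ since <S> is the start symbol.
FOLLOW(<S>): in <S>::=<E> <S>, the suffix after <S> is empty (adds nothing new); in <F>::=p <S> p, <S> is followed by p with FIRST {p}; in <E>::=<S> p <N>, <S> is followed by p <N> with FIRST {p}. Thus FOLLOW(<S>) = {$, p}.
FOLLOW(<F>): in <S>::=u <F> p, <F> is followed by p with FIRST {p}. Thus FOLLOW(<F>) = {p}.
FOLLOW(<E>): in <S>::=<E> <S>, <E> is followed by <S> with FIRST {epsilon, p, u}; in <S>::=<E> <S>, the suffix after <E> is nullable, so FOLLOW(<E>) ⊇ FOLLOW(<S>) = {$, p}; in <F>::=<E> u p p, <E> is followed by u p p with FIRST {u}; in <N>::=<E> p, <E> is followed by p with FIRST {p}. Thus FOLLOW(<E>) = {$, p, u}.
FOLLOW(<N>): in <S>::=<N>, the suffix after <N> is empty, so FOLLOW(<N>) ⊇ FOLLOW(<S>) = {$, p}; in <E>::=<S> p <N>, the suffix after <N> is empty, so FOLLOW(<N>) ⊇ FOLLOW(<E>) = {$, p, u}. Thus FOLLOW(<N>) = {$, p, u}.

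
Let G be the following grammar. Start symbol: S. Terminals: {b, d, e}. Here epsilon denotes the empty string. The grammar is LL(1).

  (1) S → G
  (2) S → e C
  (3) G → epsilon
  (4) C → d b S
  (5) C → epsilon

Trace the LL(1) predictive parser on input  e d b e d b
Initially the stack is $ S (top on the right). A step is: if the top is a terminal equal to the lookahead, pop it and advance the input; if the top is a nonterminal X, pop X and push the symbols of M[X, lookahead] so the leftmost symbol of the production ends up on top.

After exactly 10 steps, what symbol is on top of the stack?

      Stack    Input          Action
   1  $ S      e d b e d b $  expand S → e C
   2  $ C e    e d b e d b $  match e
   3  $ C      d b e d b $    expand C → d b S
   4  $ S b d  d b e d b $    match d
   5  $ S b    b e d b $      match b
   6  $ S      e d b $        expand S → e C
   7  $ C e    e d b $        match e
   8  $ C      d b $          expand C → d b S
   9  $ S b d  d b $          match d
  10  $ S b    b $            match b
Stack after step 10: $ S (top = S).

S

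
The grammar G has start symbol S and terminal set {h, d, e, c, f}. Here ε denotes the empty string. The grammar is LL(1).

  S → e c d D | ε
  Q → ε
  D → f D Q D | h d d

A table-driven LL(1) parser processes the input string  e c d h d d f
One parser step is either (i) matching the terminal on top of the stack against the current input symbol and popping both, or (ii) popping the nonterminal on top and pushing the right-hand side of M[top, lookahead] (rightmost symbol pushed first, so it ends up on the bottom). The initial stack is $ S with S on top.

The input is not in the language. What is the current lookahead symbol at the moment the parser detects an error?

     Stack      Input            Action
  1  $ S        e c d h d d f $  expand S → e c d D
  2  $ D d c e  e c d h d d f $  match e
  3  $ D d c    c d h d d f $    match c
  4  $ D d      d h d d f $      match d
  5  $ D        h d d f $        expand D → h d d
  6  $ d d h    h d d f $        match h
  7  $ d d      d d f $          match d
  8  $ d        d f $            match d
  9  $          f $              error: stack empty but input remains

f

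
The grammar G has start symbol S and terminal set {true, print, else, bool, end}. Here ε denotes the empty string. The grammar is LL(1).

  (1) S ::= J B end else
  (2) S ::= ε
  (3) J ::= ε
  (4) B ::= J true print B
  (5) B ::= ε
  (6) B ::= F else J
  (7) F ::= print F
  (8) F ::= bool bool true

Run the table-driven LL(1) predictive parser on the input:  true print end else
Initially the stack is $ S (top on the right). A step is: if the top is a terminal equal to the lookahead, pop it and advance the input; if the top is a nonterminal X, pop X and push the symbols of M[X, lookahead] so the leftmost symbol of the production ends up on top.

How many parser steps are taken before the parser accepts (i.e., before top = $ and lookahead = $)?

9

     Stack                      Input                  Action
  1  $ S                        true print end else $  expand S ::= J B end else
  2  $ else end B J             true print end else $  expand J ::= ε
  3  $ else end B               true print end else $  expand B ::= J true print B
  4  $ else end B print true J  true print end else $  expand J ::= ε
  5  $ else end B print true    true print end else $  match true
  6  $ else end B print         print end else $       match print
  7  $ else end B               end else $             expand B ::= ε
  8  $ else end                 end else $             match end
  9  $ else                     else $                 match else
Accept reached after 9 steps.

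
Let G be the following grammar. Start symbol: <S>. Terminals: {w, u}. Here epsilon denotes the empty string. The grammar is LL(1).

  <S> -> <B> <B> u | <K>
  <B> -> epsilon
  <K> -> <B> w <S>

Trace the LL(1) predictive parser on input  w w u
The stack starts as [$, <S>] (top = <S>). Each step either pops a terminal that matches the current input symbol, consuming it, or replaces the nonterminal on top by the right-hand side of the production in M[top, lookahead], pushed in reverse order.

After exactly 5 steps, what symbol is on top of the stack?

<K>

step 1: stack=$ <S>  input=w w u $  — expand <S> -> <K>
step 2: stack=$ <K>  input=w w u $  — expand <K> -> <B> w <S>
step 3: stack=$ <S> w <B>  input=w w u $  — expand <B> -> epsilon
step 4: stack=$ <S> w  input=w w u $  — match w
step 5: stack=$ <S>  input=w u $  — expand <S> -> <K>
Stack after step 5: $ <K> (top = <K>).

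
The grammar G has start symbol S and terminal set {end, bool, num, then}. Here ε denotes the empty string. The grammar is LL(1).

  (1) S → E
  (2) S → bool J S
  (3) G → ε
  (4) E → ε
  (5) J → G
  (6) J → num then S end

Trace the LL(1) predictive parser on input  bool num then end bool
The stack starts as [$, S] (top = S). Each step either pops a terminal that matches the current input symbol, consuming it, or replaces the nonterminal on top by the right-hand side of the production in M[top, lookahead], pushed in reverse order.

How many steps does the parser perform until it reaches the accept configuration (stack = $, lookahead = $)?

14

      Stack               Input                     Action
   1  $ S                 bool num then end bool $  expand S → bool J S
   2  $ S J bool          bool num then end bool $  match bool
   3  $ S J               num then end bool $       expand J → num then S end
   4  $ S end S then num  num then end bool $       match num
   5  $ S end S then      then end bool $           match then
   6  $ S end S           end bool $                expand S → E
   7  $ S end E           end bool $                expand E → ε
   8  $ S end             end bool $                match end
   9  $ S                 bool $                    expand S → bool J S
  10  $ S J bool          bool $                    match bool
  11  $ S J               $                         expand J → G
  12  $ S G               $                         expand G → ε
  13  $ S                 $                         expand S → E
  14  $ E                 $                         expand E → ε
Accept reached after 14 steps.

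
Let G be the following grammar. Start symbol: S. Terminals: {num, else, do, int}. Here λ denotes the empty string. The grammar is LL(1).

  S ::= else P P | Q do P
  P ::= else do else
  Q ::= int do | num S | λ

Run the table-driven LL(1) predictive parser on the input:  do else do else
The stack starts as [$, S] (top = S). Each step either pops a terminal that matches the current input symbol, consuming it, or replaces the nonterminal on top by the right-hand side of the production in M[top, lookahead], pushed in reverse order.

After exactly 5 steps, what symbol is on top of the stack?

do

step 1: stack=$ S  input=do else do else $  — expand S ::= Q do P
step 2: stack=$ P do Q  input=do else do else $  — expand Q ::= λ
step 3: stack=$ P do  input=do else do else $  — match do
step 4: stack=$ P  input=else do else $  — expand P ::= else do else
step 5: stack=$ else do else  input=else do else $  — match else
Stack after step 5: $ else do (top = do).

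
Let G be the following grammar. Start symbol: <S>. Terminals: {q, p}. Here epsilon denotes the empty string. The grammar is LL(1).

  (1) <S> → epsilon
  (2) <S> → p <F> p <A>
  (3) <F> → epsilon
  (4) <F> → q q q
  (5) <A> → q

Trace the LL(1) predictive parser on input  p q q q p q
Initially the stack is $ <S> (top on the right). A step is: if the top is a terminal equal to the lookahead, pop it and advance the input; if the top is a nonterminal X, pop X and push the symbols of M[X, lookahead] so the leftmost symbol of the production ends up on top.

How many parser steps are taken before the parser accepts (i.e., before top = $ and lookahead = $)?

9

     Stack          Input          Action
  1  $ <S>          p q q q p q $  expand <S> → p <F> p <A>
  2  $ <A> p <F> p  p q q q p q $  match p
  3  $ <A> p <F>    q q q p q $    expand <F> → q q q
  4  $ <A> p q q q  q q q p q $    match q
  5  $ <A> p q q    q q p q $      match q
  6  $ <A> p q      q p q $        match q
  7  $ <A> p        p q $          match p
  8  $ <A>          q $            expand <A> → q
  9  $ q            q $            match q
Accept reached after 9 steps.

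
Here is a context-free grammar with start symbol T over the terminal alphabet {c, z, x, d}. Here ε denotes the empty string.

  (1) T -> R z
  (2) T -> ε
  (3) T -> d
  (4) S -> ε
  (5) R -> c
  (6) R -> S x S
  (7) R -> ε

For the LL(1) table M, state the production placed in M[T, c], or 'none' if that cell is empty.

T -> R z

FIRST(S): from S->ε we get {ε}. So FIRST(S) = {ε}.
FIRST(R): from R->c we get {c}; from R->S x S we get {x}; from R->ε we get {ε}. So FIRST(R) = {ε, c, x}.
FIRST(T): from T->R z we get {c, x, z}; from T->ε we get {ε}; from T->d we get {d}. So FIRST(T) = {ε, c, d, x, z}.
FOLLOW(T) includes $ since T is the start symbol.
FOLLOW(T): T appears on no right-hand side. Thus FOLLOW(T) = {$}.
For T -> R z: FIRST(R z) = {c, x, z}, so it goes in M[T, t] for t ∈ {c, x, z}.
For T -> ε: FIRST(ε) = {ε}, so it goes in M[T, t] for t ∈ {}; since ε ∈ FIRST, also for every t ∈ FOLLOW(T) = {$}.
For T -> d: FIRST(d) = {d}, so it goes in M[T, t] for t ∈ {d}.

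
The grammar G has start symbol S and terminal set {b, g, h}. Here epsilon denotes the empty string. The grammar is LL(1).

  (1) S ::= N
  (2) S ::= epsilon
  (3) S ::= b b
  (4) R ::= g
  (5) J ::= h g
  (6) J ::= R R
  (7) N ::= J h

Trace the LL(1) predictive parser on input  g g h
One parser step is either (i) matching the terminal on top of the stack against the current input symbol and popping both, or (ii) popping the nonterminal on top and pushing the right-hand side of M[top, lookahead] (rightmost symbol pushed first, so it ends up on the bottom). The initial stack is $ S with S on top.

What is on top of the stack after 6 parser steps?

step 1: stack=$ S  input=g g h $  — expand S ::= N
step 2: stack=$ N  input=g g h $  — expand N ::= J h
step 3: stack=$ h J  input=g g h $  — expand J ::= R R
step 4: stack=$ h R R  input=g g h $  — expand R ::= g
step 5: stack=$ h R g  input=g g h $  — match g
step 6: stack=$ h R  input=g h $  — expand R ::= g
Stack after step 6: $ h g (top = g).

g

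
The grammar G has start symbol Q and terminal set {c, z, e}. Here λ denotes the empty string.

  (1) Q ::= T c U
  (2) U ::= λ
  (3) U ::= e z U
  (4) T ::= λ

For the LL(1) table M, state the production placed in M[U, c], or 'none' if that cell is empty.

FIRST(U): from U::=λ we get {λ}; from U::=e z U we get {e}. So FIRST(U) = {λ, e}.
FIRST(T): from T::=λ we get {λ}. So FIRST(T) = {λ}.
FIRST(Q): from Q::=T c U we get {c}. So FIRST(Q) = {c}.
FOLLOW(Q) includes $ since Q is the start symbol.
FOLLOW(Q): Q appears on no right-hand side. Thus FOLLOW(Q) = {$}.
FOLLOW(U): in Q::=T c U, the suffix after U is empty, so FOLLOW(U) ⊇ FOLLOW(Q) = {$}; in U::=e z U, the suffix after U is empty (adds nothing new). Thus FOLLOW(U) = {$}.
For U ::= λ: FIRST(λ) = {λ}, so it goes in M[U, t] for t ∈ {}; since λ ∈ FIRST, also for every t ∈ FOLLOW(U) = {$}.
For U ::= e z U: FIRST(e z U) = {e}, so it goes in M[U, t] for t ∈ {e}.
None of these place a production in M[U, c].

none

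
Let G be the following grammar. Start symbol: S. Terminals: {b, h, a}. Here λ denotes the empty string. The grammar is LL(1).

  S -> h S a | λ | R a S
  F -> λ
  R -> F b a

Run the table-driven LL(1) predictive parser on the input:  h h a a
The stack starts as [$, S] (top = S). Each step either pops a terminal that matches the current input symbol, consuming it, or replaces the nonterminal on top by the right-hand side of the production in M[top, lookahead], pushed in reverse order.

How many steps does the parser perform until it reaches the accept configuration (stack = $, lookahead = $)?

     Stack      Input      Action
  1  $ S        h h a a $  expand S -> h S a
  2  $ a S h    h h a a $  match h
  3  $ a S      h a a $    expand S -> h S a
  4  $ a a S h  h a a $    match h
  5  $ a a S    a a $      expand S -> λ
  6  $ a a      a a $      match a
  7  $ a        a $        match a
Accept reached after 7 steps.

7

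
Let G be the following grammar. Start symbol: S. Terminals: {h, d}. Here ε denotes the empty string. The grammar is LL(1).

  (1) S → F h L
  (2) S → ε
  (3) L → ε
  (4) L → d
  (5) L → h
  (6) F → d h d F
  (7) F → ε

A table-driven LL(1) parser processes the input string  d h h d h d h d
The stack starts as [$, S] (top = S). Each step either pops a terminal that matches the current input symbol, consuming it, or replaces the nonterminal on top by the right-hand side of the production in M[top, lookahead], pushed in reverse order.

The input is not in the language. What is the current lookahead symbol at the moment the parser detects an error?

h

     Stack          Input              Action
  1  $ S            d h h d h d h d $  expand S → F h L
  2  $ L h F        d h h d h d h d $  expand F → d h d F
  3  $ L h F d h d  d h h d h d h d $  match d
  4  $ L h F d h    h h d h d h d $    match h
  5  $ L h F d      h d h d h d $      error: top is terminal d but lookahead is h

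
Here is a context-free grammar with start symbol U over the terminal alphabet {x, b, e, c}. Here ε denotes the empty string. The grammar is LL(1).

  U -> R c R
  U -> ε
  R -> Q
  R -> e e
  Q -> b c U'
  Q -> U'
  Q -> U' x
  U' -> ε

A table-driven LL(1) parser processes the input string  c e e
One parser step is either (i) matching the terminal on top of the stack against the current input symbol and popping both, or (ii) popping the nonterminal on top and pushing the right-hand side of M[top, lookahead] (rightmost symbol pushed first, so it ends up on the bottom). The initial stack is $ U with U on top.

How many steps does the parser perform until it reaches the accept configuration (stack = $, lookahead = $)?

8

     Stack     Input    Action
  1  $ U       c e e $  expand U -> R c R
  2  $ R c R   c e e $  expand R -> Q
  3  $ R c Q   c e e $  expand Q -> U'
  4  $ R c U'  c e e $  expand U' -> ε
  5  $ R c     c e e $  match c
  6  $ R       e e $    expand R -> e e
  7  $ e e     e e $    match e
  8  $ e       e $      match e
Accept reached after 8 steps.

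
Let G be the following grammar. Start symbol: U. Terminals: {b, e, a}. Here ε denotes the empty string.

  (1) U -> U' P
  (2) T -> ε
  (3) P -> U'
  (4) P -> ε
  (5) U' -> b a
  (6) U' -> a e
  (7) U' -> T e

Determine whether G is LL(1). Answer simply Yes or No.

Yes

FIRST(U) = {a, b, e}
FIRST(T) = {ε}
FIRST(P) = {ε, a, b, e}
FIRST(U') = {a, b, e}
FOLLOW(U) = {$}
FOLLOW(T) = {e}
FOLLOW(P) = {$}
FOLLOW(U') = {$, a, b, e}
Each cell of M receives at most one production.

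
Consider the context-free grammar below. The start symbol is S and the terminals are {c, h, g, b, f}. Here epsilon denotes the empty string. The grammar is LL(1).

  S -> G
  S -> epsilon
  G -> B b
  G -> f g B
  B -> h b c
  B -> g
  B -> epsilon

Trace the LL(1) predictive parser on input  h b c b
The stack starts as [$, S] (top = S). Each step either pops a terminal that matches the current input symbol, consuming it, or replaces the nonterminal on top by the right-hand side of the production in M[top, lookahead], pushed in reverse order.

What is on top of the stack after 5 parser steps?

step 1: stack=$ S  input=h b c b $  — expand S -> G
step 2: stack=$ G  input=h b c b $  — expand G -> B b
step 3: stack=$ b B  input=h b c b $  — expand B -> h b c
step 4: stack=$ b c b h  input=h b c b $  — match h
step 5: stack=$ b c b  input=b c b $  — match b
Stack after step 5: $ b c (top = c).

c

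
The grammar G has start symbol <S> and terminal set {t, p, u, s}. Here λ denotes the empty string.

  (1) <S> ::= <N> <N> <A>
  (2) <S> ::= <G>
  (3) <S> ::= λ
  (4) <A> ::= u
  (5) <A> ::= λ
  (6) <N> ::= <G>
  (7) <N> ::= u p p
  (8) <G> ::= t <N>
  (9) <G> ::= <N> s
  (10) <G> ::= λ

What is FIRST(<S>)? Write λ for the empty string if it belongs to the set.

FIRST(<A>) = {λ, u}
FIRST(<S>) = {λ, s, t, u}  (via <N> <N> <A>, <G>)
FIRST(<N>) = {λ, s, t, u}  (via <G>)
FIRST(<G>) = {λ, s, t, u}  (via <N> s)

{λ, s, t, u}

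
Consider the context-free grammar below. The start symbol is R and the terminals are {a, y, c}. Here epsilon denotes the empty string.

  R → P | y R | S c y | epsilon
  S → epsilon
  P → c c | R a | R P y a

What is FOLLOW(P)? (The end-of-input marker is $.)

FIRST(S) = {epsilon}
FIRST(R) = {epsilon, a, c, y}  (via P, S c y)
FIRST(P) = {a, c, y}  (via R a, R P y a)
FOLLOW(R) includes $ since R is the start symbol.
FOLLOW(R): in R→y R, the suffix after R is empty (adds nothing new); in P→R a, R is followed by a with FIRST {a}; in P→R P y a, R is followed by P y a with FIRST {a, c, y}. Thus FOLLOW(R) = {$, a, c, y}.
FOLLOW(S): in R→S c y, S is followed by c y with FIRST {c}. Thus FOLLOW(S) = {c}.
FOLLOW(P): in R→P, the suffix after P is empty, so FOLLOW(P) ⊇ FOLLOW(R) = {$, a, c, y}; in P→R P y a, P is followed by y a with FIRST {y}. Thus FOLLOW(P) = {$, a, c, y}.

{$, a, c, y}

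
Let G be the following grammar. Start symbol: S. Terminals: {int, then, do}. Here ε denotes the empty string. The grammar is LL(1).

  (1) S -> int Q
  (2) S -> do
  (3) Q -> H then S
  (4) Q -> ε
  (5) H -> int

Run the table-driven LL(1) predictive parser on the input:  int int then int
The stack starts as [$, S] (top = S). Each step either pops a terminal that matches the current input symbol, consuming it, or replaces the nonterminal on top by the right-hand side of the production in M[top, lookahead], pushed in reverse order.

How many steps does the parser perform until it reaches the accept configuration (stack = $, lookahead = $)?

step 1: stack=$ S  input=int int then int $  — expand S -> int Q
step 2: stack=$ Q int  input=int int then int $  — match int
step 3: stack=$ Q  input=int then int $  — expand Q -> H then S
step 4: stack=$ S then H  input=int then int $  — expand H -> int
step 5: stack=$ S then int  input=int then int $  — match int
step 6: stack=$ S then  input=then int $  — match then
step 7: stack=$ S  input=int $  — expand S -> int Q
step 8: stack=$ Q int  input=int $  — match int
step 9: stack=$ Q  input=$  — expand Q -> ε
Accept reached after 9 steps.

9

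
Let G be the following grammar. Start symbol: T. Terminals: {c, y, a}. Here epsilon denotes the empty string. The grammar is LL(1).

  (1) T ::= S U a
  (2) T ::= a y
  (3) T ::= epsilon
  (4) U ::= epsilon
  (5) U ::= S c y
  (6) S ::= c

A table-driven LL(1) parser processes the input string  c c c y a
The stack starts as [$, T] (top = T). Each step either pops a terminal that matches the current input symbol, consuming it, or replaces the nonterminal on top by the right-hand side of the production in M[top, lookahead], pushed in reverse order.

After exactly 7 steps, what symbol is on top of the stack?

step 1: stack=$ T  input=c c c y a $  — expand T ::= S U a
step 2: stack=$ a U S  input=c c c y a $  — expand S ::= c
step 3: stack=$ a U c  input=c c c y a $  — match c
step 4: stack=$ a U  input=c c y a $  — expand U ::= S c y
step 5: stack=$ a y c S  input=c c y a $  — expand S ::= c
step 6: stack=$ a y c c  input=c c y a $  — match c
step 7: stack=$ a y c  input=c y a $  — match c
Stack after step 7: $ a y (top = y).

y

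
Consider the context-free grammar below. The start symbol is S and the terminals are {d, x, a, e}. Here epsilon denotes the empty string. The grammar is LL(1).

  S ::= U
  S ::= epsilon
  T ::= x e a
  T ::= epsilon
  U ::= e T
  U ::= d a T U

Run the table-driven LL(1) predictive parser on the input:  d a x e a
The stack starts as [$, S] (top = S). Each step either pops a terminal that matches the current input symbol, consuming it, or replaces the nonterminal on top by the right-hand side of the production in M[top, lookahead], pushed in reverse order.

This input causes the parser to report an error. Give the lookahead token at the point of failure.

     Stack      Input        Action
  1  $ S        d a x e a $  expand S ::= U
  2  $ U        d a x e a $  expand U ::= d a T U
  3  $ U T a d  d a x e a $  match d
  4  $ U T a    a x e a $    match a
  5  $ U T      x e a $      expand T ::= x e a
  6  $ U a e x  x e a $      match x
  7  $ U a e    e a $        match e
  8  $ U a      a $          match a
  9  $ U        $            error: M[U, $] is empty

$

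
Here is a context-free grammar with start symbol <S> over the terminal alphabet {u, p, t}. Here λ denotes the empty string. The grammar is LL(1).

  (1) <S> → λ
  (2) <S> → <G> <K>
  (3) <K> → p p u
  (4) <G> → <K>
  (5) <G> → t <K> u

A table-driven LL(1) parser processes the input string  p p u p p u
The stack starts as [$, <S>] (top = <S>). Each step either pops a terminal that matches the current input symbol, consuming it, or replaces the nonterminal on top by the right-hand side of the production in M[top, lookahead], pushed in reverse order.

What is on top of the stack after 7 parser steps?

p

step 1: stack=$ <S>  input=p p u p p u $  — expand <S> → <G> <K>
step 2: stack=$ <K> <G>  input=p p u p p u $  — expand <G> → <K>
step 3: stack=$ <K> <K>  input=p p u p p u $  — expand <K> → p p u
step 4: stack=$ <K> u p p  input=p p u p p u $  — match p
step 5: stack=$ <K> u p  input=p u p p u $  — match p
step 6: stack=$ <K> u  input=u p p u $  — match u
step 7: stack=$ <K>  input=p p u $  — expand <K> → p p u
Stack after step 7: $ u p p (top = p).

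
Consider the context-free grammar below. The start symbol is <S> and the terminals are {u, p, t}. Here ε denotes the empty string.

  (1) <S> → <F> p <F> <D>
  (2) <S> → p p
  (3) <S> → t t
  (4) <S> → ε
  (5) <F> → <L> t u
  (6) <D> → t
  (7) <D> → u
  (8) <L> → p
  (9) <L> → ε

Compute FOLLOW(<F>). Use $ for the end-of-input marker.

{p, t, u}

FIRST(<D>): from <D>→t we get {t}; from <D>→u we get {u}. So FIRST(<D>) = {t, u}.
FIRST(<L>): from <L>→p we get {p}; from <L>→ε we get {ε}. So FIRST(<L>) = {ε, p}.
FIRST(<F>): from <F>→<L> t u we get {p, t}. So FIRST(<F>) = {p, t}.
FIRST(<S>): from <S>→<F> p <F> <D> we get {p, t}; from <S>→p p we get {p}; from <S>→t t we get {t}; from <S>→ε we get {ε}. So FIRST(<S>) = {ε, p, t}.
FOLLOW(<S>) includes $ since <S> is the start symbol.
FOLLOW(<S>): <S> appears on no right-hand side. Thus FOLLOW(<S>) = {$}.
FOLLOW(<F>): in <S>→<F> p <F> <D> (occurrence 1), <F> is followed by p <F> <D> with FIRST {p}; in <S>→<F> p <F> <D> (occurrence 2), <F> is followed by <D> with FIRST {t, u}. Thus FOLLOW(<F>) = {p, t, u}.
FOLLOW(<D>): in <S>→<F> p <F> <D>, the suffix after <D> is empty, so FOLLOW(<D>) ⊇ FOLLOW(<S>) = {$}. Thus FOLLOW(<D>) = {$}.
FOLLOW(<L>): in <F>→<L> t u, <L> is followed by t u with FIRST {t}. Thus FOLLOW(<L>) = {t}.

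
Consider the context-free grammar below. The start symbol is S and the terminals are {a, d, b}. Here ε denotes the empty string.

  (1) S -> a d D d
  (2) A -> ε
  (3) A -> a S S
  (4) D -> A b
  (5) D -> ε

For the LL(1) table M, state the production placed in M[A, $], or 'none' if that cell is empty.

FIRST(S): from S->a d D d we get {a}. So FIRST(S) = {a}.
FIRST(A): from A->ε we get {ε}; from A->a S S we get {a}. So FIRST(A) = {ε, a}.
FIRST(D): from D->A b we get {a, b}; from D->ε we get {ε}. So FIRST(D) = {ε, a, b}.
FOLLOW(S) includes $ since S is the start symbol.
FOLLOW(A): in D->A b, A is followed by b with FIRST {b}. Thus FOLLOW(A) = {b}.
For A -> ε: FIRST(ε) = {ε}, so it goes in M[A, t] for t ∈ {}; since ε ∈ FIRST, also for every t ∈ FOLLOW(A) = {b}.
For A -> a S S: FIRST(a S S) = {a}, so it goes in M[A, t] for t ∈ {a}.
None of these place a production in M[A, $].

none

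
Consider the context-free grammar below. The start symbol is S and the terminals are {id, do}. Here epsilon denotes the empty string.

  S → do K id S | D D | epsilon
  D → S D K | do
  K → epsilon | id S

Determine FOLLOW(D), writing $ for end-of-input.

{$, do, id}

FIRST(K): from K→epsilon we get {epsilon}; from K→id S we get {id}. So FIRST(K) = {epsilon, id}.
FIRST(S): from S→do K id S we get {do}; from S→D D we get {do}; from S→epsilon we get {epsilon}. So FIRST(S) = {epsilon, do}.
FIRST(D): from D→S D K we get {do}; from D→do we get {do}. So FIRST(D) = {do}.
FOLLOW(S) includes $ since S is the start symbol.
FOLLOW(S): in S→do K id S, the suffix after S is empty (adds nothing new); in D→S D K, S is followed by D K with FIRST {do}; in K→id S, the suffix after S is empty, so FOLLOW(S) ⊇ FOLLOW(K) = {$, do, id}. Thus FOLLOW(S) = {$, do, id}.
FOLLOW(D): in S→D D (occurrence 1), D is followed by D with FIRST {do}; in S→D D (occurrence 2), the suffix after D is empty, so FOLLOW(D) ⊇ FOLLOW(S) = {$, do, id}; in D→S D K, D is followed by K with FIRST {epsilon, id}; in D→S D K, the suffix after D is nullable (adds nothing new). Thus FOLLOW(D) = {$, do, id}.
FOLLOW(K): in S→do K id S, K is followed by id S with FIRST {id}; in D→S D K, the suffix after K is empty, so FOLLOW(K) ⊇ FOLLOW(D) = {$, do, id}. Thus FOLLOW(K) = {$, do, id}.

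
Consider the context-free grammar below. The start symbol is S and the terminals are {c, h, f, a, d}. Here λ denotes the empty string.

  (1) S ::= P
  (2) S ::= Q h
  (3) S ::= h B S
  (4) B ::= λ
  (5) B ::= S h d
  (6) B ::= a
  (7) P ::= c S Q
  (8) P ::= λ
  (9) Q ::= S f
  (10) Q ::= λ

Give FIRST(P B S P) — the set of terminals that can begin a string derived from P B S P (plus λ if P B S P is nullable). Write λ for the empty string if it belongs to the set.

FIRST(P): from P::=c S Q we get {c}; from P::=λ we get {λ}. So FIRST(P) = {λ, c}.
FIRST(S): from S::=P we get {λ, c}; from S::=Q h we get {c, f, h}; from S::=h B S we get {h}. So FIRST(S) = {λ, c, f, h}.
FIRST(B): from B::=λ we get {λ}; from B::=S h d we get {c, f, h}; from B::=a we get {a}. So FIRST(B) = {λ, a, c, f, h}.
FIRST(Q): from Q::=S f we get {c, f, h}; from Q::=λ we get {λ}. So FIRST(Q) = {λ, c, f, h}.
FIRST(P B S P): take FIRST of each symbol in turn, carrying on past any symbol whose FIRST contains λ; result {λ, a, c, f, h}.

{λ, a, c, f, h}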